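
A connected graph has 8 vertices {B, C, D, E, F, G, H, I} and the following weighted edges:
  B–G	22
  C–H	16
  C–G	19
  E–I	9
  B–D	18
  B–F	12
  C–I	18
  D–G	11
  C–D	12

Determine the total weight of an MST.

96

Prim, starting at B.
Step 1: cheapest edge leaving the tree is B–F (12); add F.
Step 2: cheapest edge leaving the tree is B–D (18); add D.
Step 3: cheapest edge leaving the tree is D–G (11); add G.
Step 4: cheapest edge leaving the tree is C–D (12); add C.
Step 5: cheapest edge leaving the tree is C–H (16); add H.
Step 6: cheapest edge leaving the tree is C–I (18); add I.
Step 7: cheapest edge leaving the tree is E–I (9); add E.
MST edges: B–F, B–D, D–G, C–D, C–H, C–I, E–I; total weight 12+18+11+12+16+18+9 = 96.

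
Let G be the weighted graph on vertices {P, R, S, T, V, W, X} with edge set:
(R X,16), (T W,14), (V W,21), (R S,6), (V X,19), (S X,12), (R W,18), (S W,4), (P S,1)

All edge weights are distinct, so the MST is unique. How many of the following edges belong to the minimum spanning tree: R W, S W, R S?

2

Sort edges by weight, then run Kruskal:
P S (1): add — endpoints in different components.
S W (4): add — endpoints in different components.
R S (6): add — endpoints in different components.
S X (12): add — endpoints in different components.
T W (14): add — endpoints in different components.
R X (16): skip — R and X already connected.
R W (18): skip — W and R already connected.
V X (19): add — endpoints in different components.
MST edge set: {P S, S W, R S, S X, T W, V X}.
Of the listed edges, {S W, R S} are in the MST → 2.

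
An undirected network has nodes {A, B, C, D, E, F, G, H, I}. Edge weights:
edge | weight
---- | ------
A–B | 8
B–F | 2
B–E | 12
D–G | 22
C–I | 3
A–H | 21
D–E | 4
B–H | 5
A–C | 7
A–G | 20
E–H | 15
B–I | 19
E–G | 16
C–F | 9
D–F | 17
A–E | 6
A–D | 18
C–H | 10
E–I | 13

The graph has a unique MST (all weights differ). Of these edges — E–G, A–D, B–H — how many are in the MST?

Sort edges by weight, then run Kruskal:
B–F (2): add — endpoints in different components.
C–I (3): add — endpoints in different components.
D–E (4): add — endpoints in different components.
B–H (5): add — endpoints in different components.
A–E (6): add — endpoints in different components.
A–C (7): add — endpoints in different components.
A–B (8): add — endpoints in different components.
C–F (9): skip — C and F already connected.
C–H (10): skip — C and H already connected.
B–E (12): skip — B and E already connected.
E–I (13): skip — E and I already connected.
E–H (15): skip — E and H already connected.
E–G (16): add — endpoints in different components.
MST edge set: {B–F, C–I, D–E, B–H, A–E, A–C, A–B, E–G}.
Of the listed edges, {E–G, B–H} are in the MST → 2.

2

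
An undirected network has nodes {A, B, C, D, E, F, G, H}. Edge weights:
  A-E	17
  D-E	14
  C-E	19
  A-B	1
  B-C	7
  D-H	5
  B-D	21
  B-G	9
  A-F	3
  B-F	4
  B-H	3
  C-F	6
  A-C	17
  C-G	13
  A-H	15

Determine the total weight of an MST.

41

Kruskal's algorithm — process edges by increasing weight (ties by edge label):
A-B (1): add — endpoints in different components.
A-F (3): add — endpoints in different components.
B-H (3): add — endpoints in different components.
B-F (4): skip — B and F already connected.
D-H (5): add — endpoints in different components.
C-F (6): add — endpoints in different components.
B-C (7): skip — B and C already connected.
B-G (9): add — endpoints in different components.
C-G (13): skip — C and G already connected.
D-E (14): add — endpoints in different components.
MST edges: A-B, A-F, B-H, D-H, C-F, B-G, D-E; total weight 1+3+3+5+6+9+14 = 41.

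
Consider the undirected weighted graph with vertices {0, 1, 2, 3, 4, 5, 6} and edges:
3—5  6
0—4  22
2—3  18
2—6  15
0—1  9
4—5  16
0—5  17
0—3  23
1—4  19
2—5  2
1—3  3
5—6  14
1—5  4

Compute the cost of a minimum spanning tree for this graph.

48

Kruskal's algorithm — process edges by increasing weight (ties by edge label):
2—5 (2): add. Components now {0} {1} {2,5} {3} {4} {6}
1—3 (3): add. Components now {0} {1,3} {2,5} {4} {6}
1—5 (4): add. Components now {0} {1,2,3,5} {4} {6}
3—5 (6): skip — 3 and 5 already connected.
0—1 (9): add. Components now {0,1,2,3,5} {4} {6}
5—6 (14): add. Components now {0,1,2,3,5,6} {4}
2—6 (15): skip — 2 and 6 already connected.
4—5 (16): add. Components now {0,1,2,3,4,5,6}
MST edges: 2—5, 1—3, 1—5, 0—1, 5—6, 4—5; total weight 2+3+4+9+14+16 = 48.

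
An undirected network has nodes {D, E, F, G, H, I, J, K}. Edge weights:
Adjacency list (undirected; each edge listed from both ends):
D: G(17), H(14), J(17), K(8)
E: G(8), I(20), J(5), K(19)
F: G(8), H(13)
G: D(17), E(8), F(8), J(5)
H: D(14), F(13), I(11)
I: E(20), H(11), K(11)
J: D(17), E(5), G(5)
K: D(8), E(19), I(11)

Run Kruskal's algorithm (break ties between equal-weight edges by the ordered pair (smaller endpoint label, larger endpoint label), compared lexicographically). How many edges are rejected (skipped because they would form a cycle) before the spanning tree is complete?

Sort edges by weight, then run Kruskal:
E–J (5): add — endpoints in different components.
G–J (5): add — endpoints in different components.
D–K (8): add — endpoints in different components.
E–G (8): skip — E and G already connected.
F–G (8): add — endpoints in different components.
H–I (11): add — endpoints in different components.
I–K (11): add — endpoints in different components.
F–H (13): add — endpoints in different components.
Edges rejected before the tree was complete: 1.

1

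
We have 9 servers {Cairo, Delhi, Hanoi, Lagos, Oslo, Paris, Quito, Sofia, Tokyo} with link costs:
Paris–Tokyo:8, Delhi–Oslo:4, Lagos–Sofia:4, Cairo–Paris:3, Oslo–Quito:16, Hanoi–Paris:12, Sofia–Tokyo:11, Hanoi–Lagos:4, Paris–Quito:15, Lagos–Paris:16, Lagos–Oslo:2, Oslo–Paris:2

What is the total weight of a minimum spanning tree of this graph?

42

Prim, starting at Lagos.
Step 1: frontier [Lagos–Oslo 2, Hanoi–Lagos 4, Lagos–Sofia 4, Lagos–Paris 16] → take Lagos–Oslo (2); add Oslo.
Step 2: frontier [Hanoi–Lagos 4, Lagos–Sofia 4, Lagos–Paris 16, Oslo–Paris 2, Delhi–Oslo 4, Oslo–Quito 16] → take Oslo–Paris (2); add Paris.
Step 3: frontier [Hanoi–Lagos 4, Lagos–Sofia 4, Delhi–Oslo 4, Oslo–Quito 16, Cairo–Paris 3, Paris–Tokyo 8, Hanoi–Paris 12, Paris–Quito 15] → take Cairo–Paris (3); add Cairo.
Step 4: frontier [Hanoi–Lagos 4, Lagos–Sofia 4, Delhi–Oslo 4, Oslo–Quito 16, Paris–Tokyo 8, Hanoi–Paris 12, Paris–Quito 15] → take Delhi–Oslo (4); add Delhi.
Step 5: frontier [Hanoi–Lagos 4, Lagos–Sofia 4, Oslo–Quito 16, Paris–Tokyo 8, Hanoi–Paris 12, Paris–Quito 15] → take Hanoi–Lagos (4); add Hanoi.
Step 6: frontier [Lagos–Sofia 4, Oslo–Quito 16, Paris–Tokyo 8, Paris–Quito 15] → take Lagos–Sofia (4); add Sofia.
Step 7: frontier [Oslo–Quito 16, Paris–Tokyo 8, Paris–Quito 15, Sofia–Tokyo 11] → take Paris–Tokyo (8); add Tokyo.
Step 8: frontier [Oslo–Quito 16, Paris–Quito 15] → take Paris–Quito (15); add Quito.
MST edges: Lagos–Oslo, Oslo–Paris, Cairo–Paris, Delhi–Oslo, Hanoi–Lagos, Lagos–Sofia, Paris–Tokyo, Paris–Quito; total weight 2+2+3+4+4+4+8+15 = 42.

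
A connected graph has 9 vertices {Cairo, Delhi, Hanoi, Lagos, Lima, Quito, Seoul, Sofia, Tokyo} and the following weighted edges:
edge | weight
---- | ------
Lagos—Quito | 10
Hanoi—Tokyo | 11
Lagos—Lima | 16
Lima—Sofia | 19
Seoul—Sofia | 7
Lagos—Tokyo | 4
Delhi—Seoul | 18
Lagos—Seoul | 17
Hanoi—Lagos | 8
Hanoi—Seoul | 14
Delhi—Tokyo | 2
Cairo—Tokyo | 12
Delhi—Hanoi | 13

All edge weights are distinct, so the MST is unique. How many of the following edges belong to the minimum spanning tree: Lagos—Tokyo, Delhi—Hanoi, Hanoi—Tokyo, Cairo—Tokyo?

2

Kruskal's algorithm — process edges by increasing weight (ties by edge label):
Delhi—Tokyo (2): add — endpoints in different components.
Lagos—Tokyo (4): add — endpoints in different components.
Seoul—Sofia (7): add — endpoints in different components.
Hanoi—Lagos (8): add — endpoints in different components.
Lagos—Quito (10): add — endpoints in different components.
Hanoi—Tokyo (11): skip — Tokyo and Hanoi already connected.
Cairo—Tokyo (12): add — endpoints in different components.
Delhi—Hanoi (13): skip — Delhi and Hanoi already connected.
Hanoi—Seoul (14): add — endpoints in different components.
Lagos—Lima (16): add — endpoints in different components.
MST edge set: {Delhi—Tokyo, Lagos—Tokyo, Seoul—Sofia, Hanoi—Lagos, Lagos—Quito, Cairo—Tokyo, Hanoi—Seoul, Lagos—Lima}.
Of the listed edges, {Lagos—Tokyo, Cairo—Tokyo} are in the MST → 2.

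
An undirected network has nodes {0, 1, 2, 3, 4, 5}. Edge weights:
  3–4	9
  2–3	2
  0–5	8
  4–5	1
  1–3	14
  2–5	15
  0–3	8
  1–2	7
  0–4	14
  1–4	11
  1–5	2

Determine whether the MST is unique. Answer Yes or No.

No

Kruskal: consider edges lightest-first.
4–5 (1): add — endpoints in different components.
1–5 (2): add — endpoints in different components.
2–3 (2): add — endpoints in different components.
1–2 (7): add — endpoints in different components.
0–3 (8): add — endpoints in different components.
Non-tree edge 0–5 has weight 8, equal to the heaviest edge on its tree cycle — swapping gives another MST of the same weight. Not unique.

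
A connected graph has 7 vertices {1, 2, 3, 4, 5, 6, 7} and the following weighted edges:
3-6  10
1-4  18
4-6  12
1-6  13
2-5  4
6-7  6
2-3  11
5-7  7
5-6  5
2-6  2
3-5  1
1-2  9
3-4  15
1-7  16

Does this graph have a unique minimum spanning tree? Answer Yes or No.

Kruskal's algorithm — process edges by increasing weight (ties by edge label):
3-5 (1): add. Components now {1} {2} {3,5} {4} {6} {7}
2-6 (2): add. Components now {1} {2,6} {3,5} {4} {7}
2-5 (4): add. Components now {1} {2,3,5,6} {4} {7}
5-6 (5): skip — 5 and 6 already connected.
6-7 (6): add. Components now {1} {2,3,5,6,7} {4}
5-7 (7): skip — 5 and 7 already connected.
1-2 (9): add. Components now {1,2,3,5,6,7} {4}
3-6 (10): skip — 3 and 6 already connected.
2-3 (11): skip — 2 and 3 already connected.
4-6 (12): add. Components now {1,2,3,4,5,6,7}
Every non-tree edge has weight strictly greater than the heaviest edge on the tree path between its endpoints, so the MST is unique.

Yes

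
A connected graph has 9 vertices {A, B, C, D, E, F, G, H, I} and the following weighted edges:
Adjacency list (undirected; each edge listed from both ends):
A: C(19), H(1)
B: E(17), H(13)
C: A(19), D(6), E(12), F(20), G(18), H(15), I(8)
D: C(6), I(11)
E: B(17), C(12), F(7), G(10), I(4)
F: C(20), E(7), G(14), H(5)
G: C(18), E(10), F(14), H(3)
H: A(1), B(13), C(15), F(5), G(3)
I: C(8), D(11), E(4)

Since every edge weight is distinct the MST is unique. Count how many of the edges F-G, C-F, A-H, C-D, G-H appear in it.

Kruskal: consider edges lightest-first.
A-H (1): add — endpoints in different components.
G-H (3): add — endpoints in different components.
E-I (4): add — endpoints in different components.
F-H (5): add — endpoints in different components.
C-D (6): add — endpoints in different components.
E-F (7): add — endpoints in different components.
C-I (8): add — endpoints in different components.
E-G (10): skip — E and G already connected.
D-I (11): skip — D and I already connected.
C-E (12): skip — C and E already connected.
B-H (13): add — endpoints in different components.
MST edge set: {A-H, G-H, E-I, F-H, C-D, E-F, C-I, B-H}.
Of the listed edges, {A-H, C-D, G-H} are in the MST → 3.

3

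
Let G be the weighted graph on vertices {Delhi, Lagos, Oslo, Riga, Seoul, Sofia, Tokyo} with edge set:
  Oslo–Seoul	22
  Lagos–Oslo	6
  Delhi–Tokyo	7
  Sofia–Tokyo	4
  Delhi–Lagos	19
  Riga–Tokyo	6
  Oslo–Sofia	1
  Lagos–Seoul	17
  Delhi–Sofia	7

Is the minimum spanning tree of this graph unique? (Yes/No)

Kruskal's algorithm — process edges by increasing weight (ties by edge label):
Oslo–Sofia (1): add — endpoints in different components.
Sofia–Tokyo (4): add — endpoints in different components.
Lagos–Oslo (6): add — endpoints in different components.
Riga–Tokyo (6): add — endpoints in different components.
Delhi–Sofia (7): add — endpoints in different components.
Delhi–Tokyo (7): skip — Tokyo and Delhi already connected.
Lagos–Seoul (17): add — endpoints in different components.
Non-tree edge Delhi–Tokyo has weight 7, equal to the heaviest edge on its tree cycle — swapping gives another MST of the same weight. Not unique.

No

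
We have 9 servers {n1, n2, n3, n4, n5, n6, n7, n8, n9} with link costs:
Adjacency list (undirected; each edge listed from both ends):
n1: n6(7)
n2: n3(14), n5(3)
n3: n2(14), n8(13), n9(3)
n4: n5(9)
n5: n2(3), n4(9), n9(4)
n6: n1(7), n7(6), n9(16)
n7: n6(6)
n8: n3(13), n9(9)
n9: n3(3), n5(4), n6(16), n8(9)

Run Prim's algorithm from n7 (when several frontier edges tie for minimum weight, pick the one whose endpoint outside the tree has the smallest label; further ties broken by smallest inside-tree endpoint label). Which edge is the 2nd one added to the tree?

Prim, starting at n7.
Step 1: frontier [n6—n7 6] → take n6—n7 (6); add n6.
Step 2: frontier [n1—n6 7, n6—n9 16] → take n1—n6 (7); add n1.
Step 3: frontier [n6—n9 16] → take n6—n9 (16); add n9.
Step 4: frontier [n3—n9 3, n5—n9 4, n8—n9 9] → take n3—n9 (3); add n3.
Step 5: frontier [n3—n8 13, n2—n3 14, n5—n9 4, n8—n9 9] → take n5—n9 (4); add n5.
Step 6: frontier [n3—n8 13, n2—n3 14, n2—n5 3, n4—n5 9, n8—n9 9] → take n2—n5 (3); add n2.
Step 7: frontier [n3—n8 13, n4—n5 9, n8—n9 9] → take n4—n5 (9); add n4.
Step 8: frontier [n3—n8 13, n8—n9 9] → take n8—n9 (9); add n8.
The 2nd edge added is n1—n6.

n1-n6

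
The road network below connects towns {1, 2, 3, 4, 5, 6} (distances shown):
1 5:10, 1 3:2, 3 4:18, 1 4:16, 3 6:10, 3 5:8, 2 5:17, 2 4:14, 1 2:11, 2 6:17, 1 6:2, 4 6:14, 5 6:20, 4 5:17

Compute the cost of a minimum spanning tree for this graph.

Kruskal's algorithm — process edges by increasing weight (ties by edge label):
1 3 (2): add. Components now {1,3} {2} {4} {5} {6}
1 6 (2): add. Components now {1,3,6} {2} {4} {5}
3 5 (8): add. Components now {1,3,5,6} {2} {4}
1 5 (10): skip — 1 and 5 already connected.
3 6 (10): skip — 3 and 6 already connected.
1 2 (11): add. Components now {1,2,3,5,6} {4}
2 4 (14): add. Components now {1,2,3,4,5,6}
MST edges: 1 3, 1 6, 3 5, 1 2, 2 4; total weight 2+2+8+11+14 = 37.

37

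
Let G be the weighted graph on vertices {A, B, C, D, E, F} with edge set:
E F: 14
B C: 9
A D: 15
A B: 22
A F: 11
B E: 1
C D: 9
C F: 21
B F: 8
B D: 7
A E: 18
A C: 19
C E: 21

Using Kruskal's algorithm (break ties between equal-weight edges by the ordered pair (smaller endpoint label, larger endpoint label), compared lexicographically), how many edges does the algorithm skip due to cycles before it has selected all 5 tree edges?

1

Kruskal's algorithm — process edges by increasing weight (ties by edge label):
B E (1): add — endpoints in different components.
B D (7): add — endpoints in different components.
B F (8): add — endpoints in different components.
B C (9): add — endpoints in different components.
C D (9): skip — C and D already connected.
A F (11): add — endpoints in different components.
Edges rejected before the tree was complete: 1.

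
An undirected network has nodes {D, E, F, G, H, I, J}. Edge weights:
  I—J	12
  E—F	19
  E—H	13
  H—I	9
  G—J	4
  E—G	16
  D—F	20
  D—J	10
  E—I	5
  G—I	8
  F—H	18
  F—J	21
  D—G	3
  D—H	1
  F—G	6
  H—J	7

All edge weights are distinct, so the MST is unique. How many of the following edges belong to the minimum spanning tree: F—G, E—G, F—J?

1

Kruskal: consider edges lightest-first.
D—H (1): add. Components now {D,H} {E} {F} {G} {I} {J}
D—G (3): add. Components now {D,G,H} {E} {F} {I} {J}
G—J (4): add. Components now {D,G,H,J} {E} {F} {I}
E—I (5): add. Components now {D,G,H,J} {E,I} {F}
F—G (6): add. Components now {D,F,G,H,J} {E,I}
H—J (7): skip — H and J already connected.
G—I (8): add. Components now {D,E,F,G,H,I,J}
MST edge set: {D—H, D—G, G—J, E—I, F—G, G—I}.
Of the listed edges, {F—G} are in the MST → 1.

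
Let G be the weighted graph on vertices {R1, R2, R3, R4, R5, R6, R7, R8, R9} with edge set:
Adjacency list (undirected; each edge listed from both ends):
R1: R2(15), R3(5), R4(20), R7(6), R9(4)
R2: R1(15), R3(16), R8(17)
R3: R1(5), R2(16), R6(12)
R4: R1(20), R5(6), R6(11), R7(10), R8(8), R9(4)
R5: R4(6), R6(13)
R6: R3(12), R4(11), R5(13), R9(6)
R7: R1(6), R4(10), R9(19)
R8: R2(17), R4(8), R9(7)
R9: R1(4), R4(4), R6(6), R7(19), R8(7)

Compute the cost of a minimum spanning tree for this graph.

53

Prim, starting at R6.
Step 1: cheapest edge leaving the tree is R6 R9 (6); add R9.
Step 2: cheapest edge leaving the tree is R1 R9 (4); add R1.
Step 3: cheapest edge leaving the tree is R4 R9 (4); add R4.
Step 4: cheapest edge leaving the tree is R1 R3 (5); add R3.
Step 5: cheapest edge leaving the tree is R4 R5 (6); add R5.
Step 6: cheapest edge leaving the tree is R1 R7 (6); add R7.
Step 7: cheapest edge leaving the tree is R8 R9 (7); add R8.
Step 8: cheapest edge leaving the tree is R1 R2 (15); add R2.
MST edges: R6 R9, R1 R9, R4 R9, R1 R3, R4 R5, R1 R7, R8 R9, R1 R2; total weight 6+4+4+5+6+6+7+15 = 53.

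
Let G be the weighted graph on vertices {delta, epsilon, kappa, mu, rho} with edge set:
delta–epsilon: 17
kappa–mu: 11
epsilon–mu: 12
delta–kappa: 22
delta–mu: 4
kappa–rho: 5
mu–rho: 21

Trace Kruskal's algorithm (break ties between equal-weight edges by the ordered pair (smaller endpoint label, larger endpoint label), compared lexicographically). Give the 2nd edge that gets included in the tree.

kappa-rho

Sort edges by weight, then run Kruskal:
delta–mu (4): add — endpoints in different components.
kappa–rho (5): add — endpoints in different components.
kappa–mu (11): add — endpoints in different components.
epsilon–mu (12): add — endpoints in different components.
The 2nd edge added is kappa–rho.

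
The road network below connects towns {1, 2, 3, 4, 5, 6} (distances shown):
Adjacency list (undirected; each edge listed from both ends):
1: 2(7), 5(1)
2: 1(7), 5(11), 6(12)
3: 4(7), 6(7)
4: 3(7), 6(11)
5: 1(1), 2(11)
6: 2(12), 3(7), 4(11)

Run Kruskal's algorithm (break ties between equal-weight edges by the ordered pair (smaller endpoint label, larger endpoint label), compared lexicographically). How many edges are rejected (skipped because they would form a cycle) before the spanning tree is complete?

2

Kruskal: consider edges lightest-first.
1–5 (1): add. Components now {1,5} {2} {3} {4} {6}
1–2 (7): add. Components now {1,2,5} {3} {4} {6}
3–4 (7): add. Components now {1,2,5} {3,4} {6}
3–6 (7): add. Components now {1,2,5} {3,4,6}
2–5 (11): skip — 2 and 5 already connected.
4–6 (11): skip — 4 and 6 already connected.
2–6 (12): add. Components now {1,2,3,4,5,6}
Edges rejected before the tree was complete: 2.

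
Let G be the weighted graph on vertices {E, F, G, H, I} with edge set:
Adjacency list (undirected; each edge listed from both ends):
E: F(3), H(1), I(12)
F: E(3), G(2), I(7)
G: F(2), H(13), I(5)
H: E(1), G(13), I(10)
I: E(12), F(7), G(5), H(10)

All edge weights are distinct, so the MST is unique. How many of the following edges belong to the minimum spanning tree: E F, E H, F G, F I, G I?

4

Sort edges by weight, then run Kruskal:
E H (1): add — endpoints in different components.
F G (2): add — endpoints in different components.
E F (3): add — endpoints in different components.
G I (5): add — endpoints in different components.
MST edge set: {E H, F G, E F, G I}.
Of the listed edges, {E F, E H, F G, G I} are in the MST → 4.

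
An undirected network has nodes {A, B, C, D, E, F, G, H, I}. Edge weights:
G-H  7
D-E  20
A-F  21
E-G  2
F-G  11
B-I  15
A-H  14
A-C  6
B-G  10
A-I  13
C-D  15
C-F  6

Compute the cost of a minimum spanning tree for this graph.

70

Kruskal's algorithm — process edges by increasing weight (ties by edge label):
E-G (2): add — endpoints in different components.
A-C (6): add — endpoints in different components.
C-F (6): add — endpoints in different components.
G-H (7): add — endpoints in different components.
B-G (10): add — endpoints in different components.
F-G (11): add — endpoints in different components.
A-I (13): add — endpoints in different components.
A-H (14): skip — A and H already connected.
B-I (15): skip — B and I already connected.
C-D (15): add — endpoints in different components.
MST edges: E-G, A-C, C-F, G-H, B-G, F-G, A-I, C-D; total weight 2+6+6+7+10+11+13+15 = 70.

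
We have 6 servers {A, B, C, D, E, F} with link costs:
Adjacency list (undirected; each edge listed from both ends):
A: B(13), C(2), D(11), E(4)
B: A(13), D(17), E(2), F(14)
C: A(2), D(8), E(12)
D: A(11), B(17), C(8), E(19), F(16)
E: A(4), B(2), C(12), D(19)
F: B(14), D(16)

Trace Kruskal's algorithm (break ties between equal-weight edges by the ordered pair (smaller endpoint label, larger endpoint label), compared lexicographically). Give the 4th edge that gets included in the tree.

C-D

Kruskal's algorithm — process edges by increasing weight (ties by edge label):
A–C (2): add — endpoints in different components.
B–E (2): add — endpoints in different components.
A–E (4): add — endpoints in different components.
C–D (8): add — endpoints in different components.
A–D (11): skip — A and D already connected.
C–E (12): skip — C and E already connected.
A–B (13): skip — A and B already connected.
B–F (14): add — endpoints in different components.
The 4th edge added is C–D.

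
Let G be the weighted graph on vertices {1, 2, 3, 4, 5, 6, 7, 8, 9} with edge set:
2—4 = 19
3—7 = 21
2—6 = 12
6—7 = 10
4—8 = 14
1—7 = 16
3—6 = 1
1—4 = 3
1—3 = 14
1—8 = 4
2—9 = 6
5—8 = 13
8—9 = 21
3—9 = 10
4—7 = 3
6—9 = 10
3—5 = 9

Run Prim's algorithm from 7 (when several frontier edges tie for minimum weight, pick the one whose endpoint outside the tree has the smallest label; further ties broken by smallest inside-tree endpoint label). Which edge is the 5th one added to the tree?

Grow the tree from 7 using Prim:
Step 1: cheapest edge leaving the tree is 4—7 (3); add 4.
Step 2: cheapest edge leaving the tree is 1—4 (3); add 1.
Step 3: cheapest edge leaving the tree is 1—8 (4); add 8.
Step 4: cheapest edge leaving the tree is 6—7 (10); add 6.
Step 5: cheapest edge leaving the tree is 3—6 (1); add 3.
Step 6: cheapest edge leaving the tree is 3—5 (9); add 5.
Step 7: cheapest edge leaving the tree is 3—9 (10); add 9.
Step 8: cheapest edge leaving the tree is 2—9 (6); add 2.
The 5th edge added is 3—6.

3-6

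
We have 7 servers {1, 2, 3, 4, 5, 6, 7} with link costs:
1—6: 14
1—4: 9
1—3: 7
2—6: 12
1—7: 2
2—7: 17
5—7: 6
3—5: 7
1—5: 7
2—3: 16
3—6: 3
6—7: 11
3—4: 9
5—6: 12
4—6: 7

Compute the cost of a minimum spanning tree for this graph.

37

Sort edges by weight, then run Kruskal:
1—7 (2): add. Components now {1,7} {2} {3} {4} {5} {6}
3—6 (3): add. Components now {1,7} {2} {3,6} {4} {5}
5—7 (6): add. Components now {1,5,7} {2} {3,6} {4}
1—3 (7): add. Components now {1,3,5,6,7} {2} {4}
1—5 (7): skip — 1 and 5 already connected.
3—5 (7): skip — 3 and 5 already connected.
4—6 (7): add. Components now {1,3,4,5,6,7} {2}
1—4 (9): skip — 1 and 4 already connected.
3—4 (9): skip — 3 and 4 already connected.
6—7 (11): skip — 6 and 7 already connected.
2—6 (12): add. Components now {1,2,3,4,5,6,7}
MST edges: 1—7, 3—6, 5—7, 1—3, 4—6, 2—6; total weight 2+3+6+7+7+12 = 37.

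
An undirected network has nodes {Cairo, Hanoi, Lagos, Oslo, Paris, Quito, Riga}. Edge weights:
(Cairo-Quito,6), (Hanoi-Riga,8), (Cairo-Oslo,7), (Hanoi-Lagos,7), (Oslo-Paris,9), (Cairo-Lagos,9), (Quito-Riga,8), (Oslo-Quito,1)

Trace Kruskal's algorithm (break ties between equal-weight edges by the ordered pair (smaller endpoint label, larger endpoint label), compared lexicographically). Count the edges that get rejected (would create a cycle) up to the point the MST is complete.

Kruskal: consider edges lightest-first.
Oslo-Quito (1): add. Components now {Paris} {Hanoi} {Oslo,Quito} {Cairo} {Riga} {Lagos}
Cairo-Quito (6): add. Components now {Paris} {Hanoi} {Cairo,Oslo,Quito} {Riga} {Lagos}
Cairo-Oslo (7): skip — Oslo and Cairo already connected.
Hanoi-Lagos (7): add. Components now {Paris} {Hanoi,Lagos} {Cairo,Oslo,Quito} {Riga}
Hanoi-Riga (8): add. Components now {Paris} {Hanoi,Lagos,Riga} {Cairo,Oslo,Quito}
Quito-Riga (8): add. Components now {Paris} {Cairo,Hanoi,Lagos,Oslo,Quito,Riga}
Cairo-Lagos (9): skip — Cairo and Lagos already connected.
Oslo-Paris (9): add. Components now {Cairo,Hanoi,Lagos,Oslo,Paris,Quito,Riga}
Edges rejected before the tree was complete: 2.

2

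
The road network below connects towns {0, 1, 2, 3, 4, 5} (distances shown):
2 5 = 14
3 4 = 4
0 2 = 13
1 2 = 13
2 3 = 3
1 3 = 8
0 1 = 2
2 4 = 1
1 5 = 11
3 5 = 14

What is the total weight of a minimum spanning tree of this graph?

25

Kruskal: consider edges lightest-first.
2 4 (1): add — endpoints in different components.
0 1 (2): add — endpoints in different components.
2 3 (3): add — endpoints in different components.
3 4 (4): skip — 3 and 4 already connected.
1 3 (8): add — endpoints in different components.
1 5 (11): add — endpoints in different components.
MST edges: 2 4, 0 1, 2 3, 1 3, 1 5; total weight 1+2+3+8+11 = 25.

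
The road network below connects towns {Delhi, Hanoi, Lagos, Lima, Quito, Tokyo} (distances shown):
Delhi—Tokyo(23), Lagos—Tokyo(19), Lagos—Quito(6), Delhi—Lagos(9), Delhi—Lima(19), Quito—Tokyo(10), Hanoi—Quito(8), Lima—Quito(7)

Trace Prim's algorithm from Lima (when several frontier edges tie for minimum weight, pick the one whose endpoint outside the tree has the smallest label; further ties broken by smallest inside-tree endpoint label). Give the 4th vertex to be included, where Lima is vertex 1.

Prim, starting at Lima.
Step 1: cheapest edge leaving the tree is Lima—Quito (7); add Quito.
Step 2: cheapest edge leaving the tree is Lagos—Quito (6); add Lagos.
Step 3: cheapest edge leaving the tree is Hanoi—Quito (8); add Hanoi.
Step 4: cheapest edge leaving the tree is Delhi—Lagos (9); add Delhi.
Step 5: cheapest edge leaving the tree is Quito—Tokyo (10); add Tokyo.
Vertex order: Lima, Quito, Lagos, Hanoi, Delhi, Tokyo. The 4th vertex is Hanoi.

Hanoi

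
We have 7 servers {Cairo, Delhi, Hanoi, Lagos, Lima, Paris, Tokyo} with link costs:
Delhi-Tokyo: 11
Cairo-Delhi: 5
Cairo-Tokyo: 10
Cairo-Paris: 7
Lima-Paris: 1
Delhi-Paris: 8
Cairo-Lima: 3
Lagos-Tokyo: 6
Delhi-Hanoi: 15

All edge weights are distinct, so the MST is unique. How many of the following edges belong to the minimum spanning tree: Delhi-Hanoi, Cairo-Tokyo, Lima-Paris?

3

Sort edges by weight, then run Kruskal:
Lima-Paris (1): add — endpoints in different components.
Cairo-Lima (3): add — endpoints in different components.
Cairo-Delhi (5): add — endpoints in different components.
Lagos-Tokyo (6): add — endpoints in different components.
Cairo-Paris (7): skip — Cairo and Paris already connected.
Delhi-Paris (8): skip — Delhi and Paris already connected.
Cairo-Tokyo (10): add — endpoints in different components.
Delhi-Tokyo (11): skip — Tokyo and Delhi already connected.
Delhi-Hanoi (15): add — endpoints in different components.
MST edge set: {Lima-Paris, Cairo-Lima, Cairo-Delhi, Lagos-Tokyo, Cairo-Tokyo, Delhi-Hanoi}.
Of the listed edges, {Delhi-Hanoi, Cairo-Tokyo, Lima-Paris} are in the MST → 3.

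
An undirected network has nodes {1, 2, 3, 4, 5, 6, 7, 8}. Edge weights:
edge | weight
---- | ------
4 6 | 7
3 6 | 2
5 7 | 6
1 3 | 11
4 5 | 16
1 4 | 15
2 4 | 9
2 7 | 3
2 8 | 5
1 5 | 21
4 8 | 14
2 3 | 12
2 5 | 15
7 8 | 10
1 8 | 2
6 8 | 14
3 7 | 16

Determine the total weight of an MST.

Prim, starting at 5.
Step 1: cheapest edge leaving the tree is 5 7 (6); add 7.
Step 2: cheapest edge leaving the tree is 2 7 (3); add 2.
Step 3: cheapest edge leaving the tree is 2 8 (5); add 8.
Step 4: cheapest edge leaving the tree is 1 8 (2); add 1.
Step 5: cheapest edge leaving the tree is 2 4 (9); add 4.
Step 6: cheapest edge leaving the tree is 4 6 (7); add 6.
Step 7: cheapest edge leaving the tree is 3 6 (2); add 3.
MST edges: 5 7, 2 7, 2 8, 1 8, 2 4, 4 6, 3 6; total weight 6+3+5+2+9+7+2 = 34.

34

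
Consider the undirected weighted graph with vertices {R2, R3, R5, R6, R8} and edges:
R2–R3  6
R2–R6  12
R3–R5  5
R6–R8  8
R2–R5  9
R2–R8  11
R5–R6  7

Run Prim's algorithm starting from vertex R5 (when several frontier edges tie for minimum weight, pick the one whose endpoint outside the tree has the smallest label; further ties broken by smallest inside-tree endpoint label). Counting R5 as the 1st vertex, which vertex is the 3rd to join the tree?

Prim's algorithm from R5:
Step 1: frontier [R3–R5 5, R5–R6 7, R2–R5 9] → take R3–R5 (5); add R3.
Step 2: frontier [R2–R3 6, R5–R6 7, R2–R5 9] → take R2–R3 (6); add R2.
Step 3: frontier [R2–R8 11, R2–R6 12, R5–R6 7] → take R5–R6 (7); add R6.
Step 4: frontier [R2–R8 11, R6–R8 8] → take R6–R8 (8); add R8.
Vertex order: R5, R3, R2, R6, R8. The 3rd vertex is R2.

R2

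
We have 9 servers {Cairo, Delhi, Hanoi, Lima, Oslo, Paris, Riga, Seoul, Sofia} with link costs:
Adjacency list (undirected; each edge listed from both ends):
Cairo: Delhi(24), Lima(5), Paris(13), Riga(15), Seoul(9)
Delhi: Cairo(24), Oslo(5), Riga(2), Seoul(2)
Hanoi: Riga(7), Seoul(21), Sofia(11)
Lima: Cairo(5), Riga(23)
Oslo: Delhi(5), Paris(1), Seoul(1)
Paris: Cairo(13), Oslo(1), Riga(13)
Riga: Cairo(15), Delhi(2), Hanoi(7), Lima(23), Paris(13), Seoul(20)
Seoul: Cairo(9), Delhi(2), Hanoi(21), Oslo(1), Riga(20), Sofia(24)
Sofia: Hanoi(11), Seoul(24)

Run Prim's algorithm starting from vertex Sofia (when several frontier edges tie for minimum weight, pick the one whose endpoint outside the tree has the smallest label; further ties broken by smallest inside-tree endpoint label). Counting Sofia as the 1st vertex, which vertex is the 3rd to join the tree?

Prim, starting at Sofia.
Step 1: cheapest edge leaving the tree is Hanoi-Sofia (11); add Hanoi.
Step 2: cheapest edge leaving the tree is Hanoi-Riga (7); add Riga.
Step 3: cheapest edge leaving the tree is Delhi-Riga (2); add Delhi.
Step 4: cheapest edge leaving the tree is Delhi-Seoul (2); add Seoul.
Step 5: cheapest edge leaving the tree is Oslo-Seoul (1); add Oslo.
Step 6: cheapest edge leaving the tree is Oslo-Paris (1); add Paris.
Step 7: cheapest edge leaving the tree is Cairo-Seoul (9); add Cairo.
Step 8: cheapest edge leaving the tree is Cairo-Lima (5); add Lima.
Vertex order: Sofia, Hanoi, Riga, Delhi, Seoul, Oslo, Paris, Cairo, Lima. The 3rd vertex is Riga.

Riga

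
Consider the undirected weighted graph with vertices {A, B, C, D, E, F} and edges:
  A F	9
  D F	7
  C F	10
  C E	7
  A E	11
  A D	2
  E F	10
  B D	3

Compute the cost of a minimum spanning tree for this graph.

29

Kruskal: consider edges lightest-first.
A D (2): add — endpoints in different components.
B D (3): add — endpoints in different components.
C E (7): add — endpoints in different components.
D F (7): add — endpoints in different components.
A F (9): skip — A and F already connected.
C F (10): add — endpoints in different components.
MST edges: A D, B D, C E, D F, C F; total weight 2+3+7+7+10 = 29.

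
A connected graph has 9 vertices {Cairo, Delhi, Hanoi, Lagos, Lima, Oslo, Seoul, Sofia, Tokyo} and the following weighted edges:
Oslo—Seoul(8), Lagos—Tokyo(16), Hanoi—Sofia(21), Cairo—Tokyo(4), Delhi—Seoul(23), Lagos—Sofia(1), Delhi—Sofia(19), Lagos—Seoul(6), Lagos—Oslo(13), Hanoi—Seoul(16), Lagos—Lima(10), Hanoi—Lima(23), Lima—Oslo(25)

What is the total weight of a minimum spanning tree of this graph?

80

Prim, starting at Hanoi.
Step 1: cheapest edge leaving the tree is Hanoi—Seoul (16); add Seoul.
Step 2: cheapest edge leaving the tree is Lagos—Seoul (6); add Lagos.
Step 3: cheapest edge leaving the tree is Lagos—Sofia (1); add Sofia.
Step 4: cheapest edge leaving the tree is Oslo—Seoul (8); add Oslo.
Step 5: cheapest edge leaving the tree is Lagos—Lima (10); add Lima.
Step 6: cheapest edge leaving the tree is Lagos—Tokyo (16); add Tokyo.
Step 7: cheapest edge leaving the tree is Cairo—Tokyo (4); add Cairo.
Step 8: cheapest edge leaving the tree is Delhi—Sofia (19); add Delhi.
MST edges: Hanoi—Seoul, Lagos—Seoul, Lagos—Sofia, Oslo—Seoul, Lagos—Lima, Lagos—Tokyo, Cairo—Tokyo, Delhi—Sofia; total weight 16+6+1+8+10+16+4+19 = 80.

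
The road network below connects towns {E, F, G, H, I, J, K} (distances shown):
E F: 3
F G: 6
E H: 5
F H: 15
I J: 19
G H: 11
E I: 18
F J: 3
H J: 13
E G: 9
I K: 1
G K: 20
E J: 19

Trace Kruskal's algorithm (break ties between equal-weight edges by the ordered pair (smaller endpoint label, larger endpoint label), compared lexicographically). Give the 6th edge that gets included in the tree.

Kruskal: consider edges lightest-first.
I K (1): add. Components now {E} {F} {G} {H} {I,K} {J}
E F (3): add. Components now {E,F} {G} {H} {I,K} {J}
F J (3): add. Components now {E,F,J} {G} {H} {I,K}
E H (5): add. Components now {E,F,H,J} {G} {I,K}
F G (6): add. Components now {E,F,G,H,J} {I,K}
E G (9): skip — E and G already connected.
G H (11): skip — G and H already connected.
H J (13): skip — H and J already connected.
F H (15): skip — F and H already connected.
E I (18): add. Components now {E,F,G,H,I,J,K}
The 6th edge added is E I.

E-I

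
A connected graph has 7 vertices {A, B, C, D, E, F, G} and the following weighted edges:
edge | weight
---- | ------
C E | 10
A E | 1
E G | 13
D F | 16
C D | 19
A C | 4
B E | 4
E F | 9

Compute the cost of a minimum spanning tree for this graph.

47

Grow the tree from E using Prim:
Step 1: frontier [A E 1, B E 4, E F 9, C E 10, E G 13] → take A E (1); add A.
Step 2: frontier [A C 4, B E 4, E F 9, C E 10, E G 13] → take B E (4); add B.
Step 3: frontier [A C 4, E F 9, C E 10, E G 13] → take A C (4); add C.
Step 4: frontier [C D 19, E F 9, E G 13] → take E F (9); add F.
Step 5: frontier [C D 19, E G 13, D F 16] → take E G (13); add G.
Step 6: frontier [C D 19, D F 16] → take D F (16); add D.
MST edges: A E, B E, A C, E F, E G, D F; total weight 1+4+4+9+13+16 = 47.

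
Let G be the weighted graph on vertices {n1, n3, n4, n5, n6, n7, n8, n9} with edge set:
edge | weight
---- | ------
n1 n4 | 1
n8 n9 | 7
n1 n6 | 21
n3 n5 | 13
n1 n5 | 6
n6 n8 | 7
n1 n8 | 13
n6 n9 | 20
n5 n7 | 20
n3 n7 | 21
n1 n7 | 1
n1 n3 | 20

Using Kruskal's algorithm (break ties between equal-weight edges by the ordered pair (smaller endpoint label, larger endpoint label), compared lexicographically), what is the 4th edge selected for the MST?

Kruskal's algorithm — process edges by increasing weight (ties by edge label):
n1 n4 (1): add — endpoints in different components.
n1 n7 (1): add — endpoints in different components.
n1 n5 (6): add — endpoints in different components.
n6 n8 (7): add — endpoints in different components.
n8 n9 (7): add — endpoints in different components.
n1 n8 (13): add — endpoints in different components.
n3 n5 (13): add — endpoints in different components.
The 4th edge added is n6 n8.

n6-n8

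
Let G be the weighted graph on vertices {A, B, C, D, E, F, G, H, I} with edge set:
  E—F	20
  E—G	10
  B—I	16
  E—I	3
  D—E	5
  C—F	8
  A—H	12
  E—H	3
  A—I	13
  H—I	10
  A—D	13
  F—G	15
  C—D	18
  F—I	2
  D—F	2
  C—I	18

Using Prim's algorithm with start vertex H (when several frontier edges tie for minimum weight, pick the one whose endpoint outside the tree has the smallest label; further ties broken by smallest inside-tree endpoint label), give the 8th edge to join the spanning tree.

B-I

Prim, starting at H.
Step 1: cheapest edge leaving the tree is E—H (3); add E.
Step 2: cheapest edge leaving the tree is E—I (3); add I.
Step 3: cheapest edge leaving the tree is F—I (2); add F.
Step 4: cheapest edge leaving the tree is D—F (2); add D.
Step 5: cheapest edge leaving the tree is C—F (8); add C.
Step 6: cheapest edge leaving the tree is E—G (10); add G.
Step 7: cheapest edge leaving the tree is A—H (12); add A.
Step 8: cheapest edge leaving the tree is B—I (16); add B.
The 8th edge added is B—I.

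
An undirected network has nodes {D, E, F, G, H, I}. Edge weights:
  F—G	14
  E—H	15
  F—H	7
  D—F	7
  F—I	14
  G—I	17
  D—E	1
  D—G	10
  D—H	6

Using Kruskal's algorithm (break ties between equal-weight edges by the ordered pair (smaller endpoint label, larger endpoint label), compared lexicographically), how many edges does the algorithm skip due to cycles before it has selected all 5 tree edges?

2

Kruskal's algorithm — process edges by increasing weight (ties by edge label):
D—E (1): add — endpoints in different components.
D—H (6): add — endpoints in different components.
D—F (7): add — endpoints in different components.
F—H (7): skip — F and H already connected.
D—G (10): add — endpoints in different components.
F—G (14): skip — F and G already connected.
F—I (14): add — endpoints in different components.
Edges rejected before the tree was complete: 2.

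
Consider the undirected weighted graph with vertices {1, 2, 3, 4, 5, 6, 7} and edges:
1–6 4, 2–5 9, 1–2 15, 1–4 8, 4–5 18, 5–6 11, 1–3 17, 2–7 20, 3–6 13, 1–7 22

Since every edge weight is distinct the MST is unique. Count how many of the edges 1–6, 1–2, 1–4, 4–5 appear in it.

2

Kruskal's algorithm — process edges by increasing weight (ties by edge label):
1–6 (4): add. Components now {1,6} {2} {3} {4} {5} {7}
1–4 (8): add. Components now {1,4,6} {2} {3} {5} {7}
2–5 (9): add. Components now {1,4,6} {2,5} {3} {7}
5–6 (11): add. Components now {1,2,4,5,6} {3} {7}
3–6 (13): add. Components now {1,2,3,4,5,6} {7}
1–2 (15): skip — 1 and 2 already connected.
1–3 (17): skip — 1 and 3 already connected.
4–5 (18): skip — 4 and 5 already connected.
2–7 (20): add. Components now {1,2,3,4,5,6,7}
MST edge set: {1–6, 1–4, 2–5, 5–6, 3–6, 2–7}.
Of the listed edges, {1–6, 1–4} are in the MST → 2.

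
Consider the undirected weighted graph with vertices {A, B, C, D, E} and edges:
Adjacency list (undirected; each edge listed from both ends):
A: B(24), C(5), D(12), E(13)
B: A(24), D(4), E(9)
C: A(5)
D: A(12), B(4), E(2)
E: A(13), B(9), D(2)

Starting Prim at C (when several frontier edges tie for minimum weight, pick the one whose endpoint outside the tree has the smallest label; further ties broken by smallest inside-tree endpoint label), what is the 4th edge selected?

B-D

Prim's algorithm from C:
Step 1: cheapest edge leaving the tree is A-C (5); add A.
Step 2: cheapest edge leaving the tree is A-D (12); add D.
Step 3: cheapest edge leaving the tree is D-E (2); add E.
Step 4: cheapest edge leaving the tree is B-D (4); add B.
The 4th edge added is B-D.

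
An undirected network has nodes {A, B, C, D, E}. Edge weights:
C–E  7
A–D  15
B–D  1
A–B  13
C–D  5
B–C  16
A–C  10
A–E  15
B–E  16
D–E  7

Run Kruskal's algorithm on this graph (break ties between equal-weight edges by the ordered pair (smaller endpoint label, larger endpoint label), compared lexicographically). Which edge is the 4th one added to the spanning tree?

A-C

Kruskal's algorithm — process edges by increasing weight (ties by edge label):
B–D (1): add. Components now {A} {B,D} {C} {E}
C–D (5): add. Components now {A} {B,C,D} {E}
C–E (7): add. Components now {A} {B,C,D,E}
D–E (7): skip — D and E already connected.
A–C (10): add. Components now {A,B,C,D,E}
The 4th edge added is A–C.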